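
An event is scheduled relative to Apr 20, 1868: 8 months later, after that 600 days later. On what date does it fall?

August 12, 1870

Counting forward 8 months from April 20, 1868:
month 4 + 8 = 12 → December 1868.
Day 20 is valid in December, giving December 20, 1868.
Counting forward 600 days from December 20, 1868:
December has 31 days, so 31 − 20 = 11 days remain after December 20, 1868; 600 − 11 = 589 left.
January 1869 has 31 days: 589 − 31 = 558 left.
February 1869 has 28 days (1869 is not a leap year): 558 − 28 = 530 left.
March 1869 has 31 days: 530 − 31 = 499 left.
April 1869 has 30 days: 499 − 30 = 469 left.
May 1869 has 31 days: 469 − 31 = 438 left.
June 1869 has 30 days: 438 − 30 = 408 left.
July 1869 has 31 days: 408 − 31 = 377 left.
August 1869 has 31 days: 377 − 31 = 346 left.
September 1869 has 30 days: 346 − 30 = 316 left.
October 1869 has 31 days: 316 − 31 = 285 left.
November 1869 has 30 days: 285 − 30 = 255 left.
December 1869 has 31 days: 255 − 31 = 224 left.
January 1870 has 31 days: 224 − 31 = 193 left.
February 1870 has 28 days (1870 is not a leap year): 193 − 28 = 165 left.
March 1870 has 31 days: 165 − 31 = 134 left.
April 1870 has 30 days: 134 − 30 = 104 left.
May 1870 has 31 days: 104 − 31 = 73 left.
June 1870 has 30 days: 73 − 30 = 43 left.
July 1870 has 31 days: 43 − 31 = 12 left.
12 days into August 1870 → August 12, 1870.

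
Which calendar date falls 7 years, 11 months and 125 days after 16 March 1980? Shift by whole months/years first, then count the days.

Advancing 7 years, 11 months and 125 days from March 16, 1980: first the month/year part, then the days.
+7 years → 1987; month 3 + 11 = 14, which is month 2 of year 1988 → February 1988.
Day 16 is valid in February, giving February 16, 1988.
Now add 125 days from February 16, 1988.
February has 29 days, so 29 − 16 = 13 days remain after February 16, 1988; 125 − 13 = 112 left.
March 1988 has 31 days: 112 − 31 = 81 left.
April 1988 has 30 days: 81 − 30 = 51 left.
May 1988 has 31 days: 51 − 31 = 20 left.
20 days into June 1988 → June 20, 1988.

June 20, 1988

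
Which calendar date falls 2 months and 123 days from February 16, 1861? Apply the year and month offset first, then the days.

August 17, 1861

Counting forward 2 months and 123 days from February 16, 1861: first the month/year part, then the days.
month 2 + 2 = 4 → April 1861.
Day 16 is valid in April, giving April 16, 1861.
Now add 123 days from April 16, 1861.
April has 30 days, so 30 − 16 = 14 days remain after April 16, 1861; 123 − 14 = 109 left.
May 1861 has 31 days: 109 − 31 = 78 left.
June 1861 has 30 days: 78 − 30 = 48 left.
July 1861 has 31 days: 48 − 31 = 17 left.
17 days into August 1861 → August 17, 1861.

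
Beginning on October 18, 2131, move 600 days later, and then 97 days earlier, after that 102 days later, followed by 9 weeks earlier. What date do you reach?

Adding 600 days from October 18, 2131:
October has 31 days, so 31 − 18 = 13 days remain after October 18, 2131; 600 − 13 = 587 left.
November 2131 has 30 days: 587 − 30 = 557 left.
December 2131 has 31 days: 557 − 31 = 526 left.
January 2132 has 31 days: 526 − 31 = 495 left.
February 2132 has 29 days (2132 is a leap year): 495 − 29 = 466 left.
March 2132 has 31 days: 466 − 31 = 435 left.
April 2132 has 30 days: 435 − 30 = 405 left.
May 2132 has 31 days: 405 − 31 = 374 left.
June 2132 has 30 days: 374 − 30 = 344 left.
July 2132 has 31 days: 344 − 31 = 313 left.
August 2132 has 31 days: 313 − 31 = 282 left.
September 2132 has 30 days: 282 − 30 = 252 left.
October 2132 has 31 days: 252 − 31 = 221 left.
November 2132 has 30 days: 221 − 30 = 191 left.
December 2132 has 31 days: 191 − 31 = 160 left.
January 2133 has 31 days: 160 − 31 = 129 left.
February 2133 has 28 days (2133 is not a leap year): 129 − 28 = 101 left.
March 2133 has 31 days: 101 − 31 = 70 left.
April 2133 has 30 days: 70 − 30 = 40 left.
May 2133 has 31 days: 40 − 31 = 9 left.
9 days into June 2133 → June 9, 2133.
Subtracting 97 days from June 9, 2133:
Going back 9 days from June 9, 2133 reaches the end of the previous month; 97 − 9 = 88 left.
May 2133 has 31 days: 88 − 31 = 57 left.
April 2133 has 30 days: 57 − 30 = 27 left.
March 2133 has 31 days; 31 − 27 = 4 → March 4, 2133.
Advancing 102 days from March 4, 2133:
March has 31 days, so 31 − 4 = 27 days remain after March 4, 2133; 102 − 27 = 75 left.
April 2133 has 30 days: 75 − 30 = 45 left.
May 2133 has 31 days: 45 − 31 = 14 left.
14 days into June 2133 → June 14, 2133.
Subtracting 9 weeks (= 63 days) from June 14, 2133:
Going back 14 days from June 14, 2133 reaches the end of the previous month; 63 − 14 = 49 left.
May 2133 has 31 days: 49 − 31 = 18 left.
April 2133 has 30 days; 30 − 18 = 12 → April 12, 2133.

April 12, 2133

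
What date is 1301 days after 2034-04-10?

November 1, 2037

Adding 1301 days from April 10, 2034.
April has 30 days, so 30 − 10 = 20 days remain after April 10, 2034; 1301 − 20 = 1281 left.
May 2034 has 31 days: 1281 − 31 = 1250 left.
June 2034 has 30 days: 1250 − 30 = 1220 left.
July 2034 has 31 days: 1220 − 31 = 1189 left.
August 2034 has 31 days: 1189 − 31 = 1158 left.
September 2034 has 30 days: 1158 − 30 = 1128 left.
October 2034 has 31 days: 1128 − 31 = 1097 left.
November 2034 has 30 days: 1097 − 30 = 1067 left.
December 2034 has 31 days: 1067 − 31 = 1036 left.
January 2035 has 31 days: 1036 − 31 = 1005 left.
February 2035 has 28 days (2035 is not a leap year): 1005 − 28 = 977 left.
March 2035 has 31 days: 977 − 31 = 946 left.
April 2035 has 30 days: 946 − 30 = 916 left.
May 2035 has 31 days: 916 − 31 = 885 left.
June 2035 has 30 days: 885 − 30 = 855 left.
July 2035 has 31 days: 855 − 31 = 824 left.
August 2035 has 31 days: 824 − 31 = 793 left.
September 2035 has 30 days: 793 − 30 = 763 left.
October 2035 has 31 days: 763 − 31 = 732 left.
November 2035 has 30 days: 732 − 30 = 702 left.
December 2035 has 31 days: 702 − 31 = 671 left.
January 2036 has 31 days: 671 − 31 = 640 left.
February 2036 has 29 days (2036 is a leap year): 640 − 29 = 611 left.
March 2036 has 31 days: 611 − 31 = 580 left.
April 2036 has 30 days: 580 − 30 = 550 left.
May 2036 has 31 days: 550 − 31 = 519 left.
June 2036 has 30 days: 519 − 30 = 489 left.
July 2036 has 31 days: 489 − 31 = 458 left.
August 2036 has 31 days: 458 − 31 = 427 left.
September 2036 has 30 days: 427 − 30 = 397 left.
October 2036 has 31 days: 397 − 31 = 366 left.
November 2036 has 30 days: 366 − 30 = 336 left.
December 2036 has 31 days: 336 − 31 = 305 left.
January 2037 has 31 days: 305 − 31 = 274 left.
February 2037 has 28 days (2037 is not a leap year): 274 − 28 = 246 left.
March 2037 has 31 days: 246 − 31 = 215 left.
April 2037 has 30 days: 215 − 30 = 185 left.
May 2037 has 31 days: 185 − 31 = 154 left.
June 2037 has 30 days: 154 − 30 = 124 left.
July 2037 has 31 days: 124 − 31 = 93 left.
August 2037 has 31 days: 93 − 31 = 62 left.
September 2037 has 30 days: 62 − 30 = 32 left.
October 2037 has 31 days: 32 − 31 = 1 left.
1 day into November 2037 → November 1, 2037.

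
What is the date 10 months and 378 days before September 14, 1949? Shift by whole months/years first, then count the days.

November 2, 1947

Subtracting 10 months and 378 days from September 14, 1949: first the month/year part, then the days.
month 9 − 10 = -1, which is month 11 of year 1948 → November 1948.
Day 14 is valid in November, giving November 14, 1948.
Now subtract 378 days from November 14, 1948.
Going back 14 days from November 14, 1948 reaches the end of the previous month; 378 − 14 = 364 left.
October 1948 has 31 days: 364 − 31 = 333 left.
September 1948 has 30 days: 333 − 30 = 303 left.
August 1948 has 31 days: 303 − 31 = 272 left.
July 1948 has 31 days: 272 − 31 = 241 left.
June 1948 has 30 days: 241 − 30 = 211 left.
May 1948 has 31 days: 211 − 31 = 180 left.
April 1948 has 30 days: 180 − 30 = 150 left.
March 1948 has 31 days: 150 − 31 = 119 left.
February 1948 has 29 days (1948 is a leap year): 119 − 29 = 90 left.
January 1948 has 31 days: 90 − 31 = 59 left.
December 1947 has 31 days: 59 − 31 = 28 left.
November 1947 has 30 days; 30 − 28 = 2 → November 2, 1947.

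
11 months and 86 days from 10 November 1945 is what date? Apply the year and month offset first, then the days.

January 4, 1947

Counting forward 11 months and 86 days from November 10, 1945: first the month/year part, then the days.
month 11 + 11 = 22, which is month 10 of year 1946 → October 1946.
Day 10 is valid in October, giving October 10, 1946.
Now add 86 days from October 10, 1946.
October has 31 days, so 31 − 10 = 21 days remain after October 10, 1946; 86 − 21 = 65 left.
November 1946 has 30 days: 65 − 30 = 35 left.
December 1946 has 31 days: 35 − 31 = 4 left.
4 days into January 1947 → January 4, 1947.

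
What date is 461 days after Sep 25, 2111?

December 29, 2112

Advancing 461 days from September 25, 2111.
September has 30 days, so 30 − 25 = 5 days remain after September 25, 2111; 461 − 5 = 456 left.
October 2111 has 31 days: 456 − 31 = 425 left.
November 2111 has 30 days: 425 − 30 = 395 left.
December 2111 has 31 days: 395 − 31 = 364 left.
January 2112 has 31 days: 364 − 31 = 333 left.
February 2112 has 29 days (2112 is a leap year): 333 − 29 = 304 left.
March 2112 has 31 days: 304 − 31 = 273 left.
April 2112 has 30 days: 273 − 30 = 243 left.
May 2112 has 31 days: 243 − 31 = 212 left.
June 2112 has 30 days: 212 − 30 = 182 left.
July 2112 has 31 days: 182 − 31 = 151 left.
August 2112 has 31 days: 151 − 31 = 120 left.
September 2112 has 30 days: 120 − 30 = 90 left.
October 2112 has 31 days: 90 − 31 = 59 left.
November 2112 has 30 days: 59 − 30 = 29 left.
29 days into December 2112 → December 29, 2112.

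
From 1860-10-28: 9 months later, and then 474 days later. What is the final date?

Counting forward 9 months from October 28, 1860:
month 10 + 9 = 19, which is month 7 of year 1861 → July 1861.
Day 28 is valid in July, giving July 28, 1861.
Advancing 474 days from July 28, 1861:
July has 31 days, so 31 − 28 = 3 days remain after July 28, 1861; 474 − 3 = 471 left.
August 1861 has 31 days: 471 − 31 = 440 left.
September 1861 has 30 days: 440 − 30 = 410 left.
October 1861 has 31 days: 410 − 31 = 379 left.
November 1861 has 30 days: 379 − 30 = 349 left.
December 1861 has 31 days: 349 − 31 = 318 left.
January 1862 has 31 days: 318 − 31 = 287 left.
February 1862 has 28 days (1862 is not a leap year): 287 − 28 = 259 left.
March 1862 has 31 days: 259 − 31 = 228 left.
April 1862 has 30 days: 228 − 30 = 198 left.
May 1862 has 31 days: 198 − 31 = 167 left.
June 1862 has 30 days: 167 − 30 = 137 left.
July 1862 has 31 days: 137 − 31 = 106 left.
August 1862 has 31 days: 106 − 31 = 75 left.
September 1862 has 30 days: 75 − 30 = 45 left.
October 1862 has 31 days: 45 − 31 = 14 left.
14 days into November 1862 → November 14, 1862.

November 14, 1862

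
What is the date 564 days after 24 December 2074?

July 10, 2076

Advancing 564 days from December 24, 2074.
December has 31 days, so 31 − 24 = 7 days remain after December 24, 2074; 564 − 7 = 557 left.
January 2075 has 31 days: 557 − 31 = 526 left.
February 2075 has 28 days (2075 is not a leap year): 526 − 28 = 498 left.
March 2075 has 31 days: 498 − 31 = 467 left.
April 2075 has 30 days: 467 − 30 = 437 left.
May 2075 has 31 days: 437 − 31 = 406 left.
June 2075 has 30 days: 406 − 30 = 376 left.
July 2075 has 31 days: 376 − 31 = 345 left.
August 2075 has 31 days: 345 − 31 = 314 left.
September 2075 has 30 days: 314 − 30 = 284 left.
October 2075 has 31 days: 284 − 31 = 253 left.
November 2075 has 30 days: 253 − 30 = 223 left.
December 2075 has 31 days: 223 − 31 = 192 left.
January 2076 has 31 days: 192 − 31 = 161 left.
February 2076 has 29 days (2076 is a leap year): 161 − 29 = 132 left.
March 2076 has 31 days: 132 − 31 = 101 left.
April 2076 has 30 days: 101 − 30 = 71 left.
May 2076 has 31 days: 71 − 31 = 40 left.
June 2076 has 30 days: 40 − 30 = 10 left.
10 days into July 2076 → July 10, 2076.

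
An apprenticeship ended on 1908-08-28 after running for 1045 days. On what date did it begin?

October 18, 1905

Counting back 1045 days from August 28, 1908.
Going back 28 days from August 28, 1908 reaches the end of the previous month; 1045 − 28 = 1017 left.
July 1908 has 31 days: 1017 − 31 = 986 left.
June 1908 has 30 days: 986 − 30 = 956 left.
May 1908 has 31 days: 956 − 31 = 925 left.
April 1908 has 30 days: 925 − 30 = 895 left.
March 1908 has 31 days: 895 − 31 = 864 left.
February 1908 has 29 days (1908 is a leap year): 864 − 29 = 835 left.
January 1908 has 31 days: 835 − 31 = 804 left.
December 1907 has 31 days: 804 − 31 = 773 left.
November 1907 has 30 days: 773 − 30 = 743 left.
October 1907 has 31 days: 743 − 31 = 712 left.
September 1907 has 30 days: 712 − 30 = 682 left.
August 1907 has 31 days: 682 − 31 = 651 left.
July 1907 has 31 days: 651 − 31 = 620 left.
June 1907 has 30 days: 620 − 30 = 590 left.
May 1907 has 31 days: 590 − 31 = 559 left.
April 1907 has 30 days: 559 − 30 = 529 left.
March 1907 has 31 days: 529 − 31 = 498 left.
February 1907 has 28 days (1907 is not a leap year): 498 − 28 = 470 left.
January 1907 has 31 days: 470 − 31 = 439 left.
December 1906 has 31 days: 439 − 31 = 408 left.
November 1906 has 30 days: 408 − 30 = 378 left.
October 1906 has 31 days: 378 − 31 = 347 left.
September 1906 has 30 days: 347 − 30 = 317 left.
August 1906 has 31 days: 317 − 31 = 286 left.
July 1906 has 31 days: 286 − 31 = 255 left.
June 1906 has 30 days: 255 − 30 = 225 left.
May 1906 has 31 days: 225 − 31 = 194 left.
April 1906 has 30 days: 194 − 30 = 164 left.
March 1906 has 31 days: 164 − 31 = 133 left.
February 1906 has 28 days (1906 is not a leap year): 133 − 28 = 105 left.
January 1906 has 31 days: 105 − 31 = 74 left.
December 1905 has 31 days: 74 − 31 = 43 left.
November 1905 has 30 days: 43 − 30 = 13 left.
October 1905 has 31 days; 31 − 13 = 18 → October 18, 1905.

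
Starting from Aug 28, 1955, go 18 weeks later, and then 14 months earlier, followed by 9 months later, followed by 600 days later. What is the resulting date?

Counting forward 18 weeks (= 126 days) from August 28, 1955:
August has 31 days, so 31 − 28 = 3 days remain after August 28, 1955; 126 − 3 = 123 left.
September 1955 has 30 days: 123 − 30 = 93 left.
October 1955 has 31 days: 93 − 31 = 62 left.
November 1955 has 30 days: 62 − 30 = 32 left.
December 1955 has 31 days: 32 − 31 = 1 left.
1 day into January 1956 → January 1, 1956.
Subtracting 14 months from January 1, 1956:
month 1 − 14 = -13, which is month 11 of year 1954 → November 1954.
Day 1 is valid in November, giving November 1, 1954.
Counting forward 9 months from November 1, 1954:
month 11 + 9 = 20, which is month 8 of year 1955 → August 1955.
Day 1 is valid in August, giving August 1, 1955.
Advancing 600 days from August 1, 1955:
August has 31 days, so 31 − 1 = 30 days remain after August 1, 1955; 600 − 30 = 570 left.
September 1955 has 30 days: 570 − 30 = 540 left.
October 1955 has 31 days: 540 − 31 = 509 left.
November 1955 has 30 days: 509 − 30 = 479 left.
December 1955 has 31 days: 479 − 31 = 448 left.
January 1956 has 31 days: 448 − 31 = 417 left.
February 1956 has 29 days (1956 is a leap year): 417 − 29 = 388 left.
March 1956 has 31 days: 388 − 31 = 357 left.
April 1956 has 30 days: 357 − 30 = 327 left.
May 1956 has 31 days: 327 − 31 = 296 left.
June 1956 has 30 days: 296 − 30 = 266 left.
July 1956 has 31 days: 266 − 31 = 235 left.
August 1956 has 31 days: 235 − 31 = 204 left.
September 1956 has 30 days: 204 − 30 = 174 left.
October 1956 has 31 days: 174 − 31 = 143 left.
November 1956 has 30 days: 143 − 30 = 113 left.
December 1956 has 31 days: 113 − 31 = 82 left.
January 1957 has 31 days: 82 − 31 = 51 left.
February 1957 has 28 days (1957 is not a leap year): 51 − 28 = 23 left.
23 days into March 1957 → March 23, 1957.

March 23, 1957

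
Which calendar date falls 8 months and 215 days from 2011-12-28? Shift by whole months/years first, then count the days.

March 31, 2013

Counting forward 8 months and 215 days from December 28, 2011: first the month/year part, then the days.
month 12 + 8 = 20, which is month 8 of year 2012 → August 2012.
Day 28 is valid in August, giving August 28, 2012.
Now add 215 days from August 28, 2012.
August has 31 days, so 31 − 28 = 3 days remain after August 28, 2012; 215 − 3 = 212 left.
September 2012 has 30 days: 212 − 30 = 182 left.
October 2012 has 31 days: 182 − 31 = 151 left.
November 2012 has 30 days: 151 − 30 = 121 left.
December 2012 has 31 days: 121 − 31 = 90 left.
January 2013 has 31 days: 90 − 31 = 59 left.
February 2013 has 28 days (2013 is not a leap year): 59 − 28 = 31 left.
31 days into March 2013 → March 31, 2013.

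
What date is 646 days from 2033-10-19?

Counting forward 646 days from October 19, 2033.
October has 31 days, so 31 − 19 = 12 days remain after October 19, 2033; 646 − 12 = 634 left.
November 2033 has 30 days: 634 − 30 = 604 left.
December 2033 has 31 days: 604 − 31 = 573 left.
January 2034 has 31 days: 573 − 31 = 542 left.
February 2034 has 28 days (2034 is not a leap year): 542 − 28 = 514 left.
March 2034 has 31 days: 514 − 31 = 483 left.
April 2034 has 30 days: 483 − 30 = 453 left.
May 2034 has 31 days: 453 − 31 = 422 left.
June 2034 has 30 days: 422 − 30 = 392 left.
July 2034 has 31 days: 392 − 31 = 361 left.
August 2034 has 31 days: 361 − 31 = 330 left.
September 2034 has 30 days: 330 − 30 = 300 left.
October 2034 has 31 days: 300 − 31 = 269 left.
November 2034 has 30 days: 269 − 30 = 239 left.
December 2034 has 31 days: 239 − 31 = 208 left.
January 2035 has 31 days: 208 − 31 = 177 left.
February 2035 has 28 days (2035 is not a leap year): 177 − 28 = 149 left.
March 2035 has 31 days: 149 − 31 = 118 left.
April 2035 has 30 days: 118 − 30 = 88 left.
May 2035 has 31 days: 88 − 31 = 57 left.
June 2035 has 30 days: 57 − 30 = 27 left.
27 days into July 2035 → July 27, 2035.

July 27, 2035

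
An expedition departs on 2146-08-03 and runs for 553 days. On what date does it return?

February 7, 2148

Counting forward 553 days from August 3, 2146.
August has 31 days, so 31 − 3 = 28 days remain after August 3, 2146; 553 − 28 = 525 left.
September 2146 has 30 days: 525 − 30 = 495 left.
October 2146 has 31 days: 495 − 31 = 464 left.
November 2146 has 30 days: 464 − 30 = 434 left.
December 2146 has 31 days: 434 − 31 = 403 left.
January 2147 has 31 days: 403 − 31 = 372 left.
February 2147 has 28 days (2147 is not a leap year): 372 − 28 = 344 left.
March 2147 has 31 days: 344 − 31 = 313 left.
April 2147 has 30 days: 313 − 30 = 283 left.
May 2147 has 31 days: 283 − 31 = 252 left.
June 2147 has 30 days: 252 − 30 = 222 left.
July 2147 has 31 days: 222 − 31 = 191 left.
August 2147 has 31 days: 191 − 31 = 160 left.
September 2147 has 30 days: 160 − 30 = 130 left.
October 2147 has 31 days: 130 − 31 = 99 left.
November 2147 has 30 days: 99 − 30 = 69 left.
December 2147 has 31 days: 69 − 31 = 38 left.
January 2148 has 31 days: 38 − 31 = 7 left.
7 days into February 2148 → February 7, 2148.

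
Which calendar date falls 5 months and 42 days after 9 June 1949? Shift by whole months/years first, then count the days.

December 21, 1949

Adding 5 months and 42 days from June 9, 1949: first the month/year part, then the days.
month 6 + 5 = 11 → November 1949.
Day 9 is valid in November, giving November 9, 1949.
Now add 42 days from November 9, 1949.
November has 30 days, so 30 − 9 = 21 days remain after November 9, 1949; 42 − 21 = 21 left.
21 days into December 1949 → December 21, 1949.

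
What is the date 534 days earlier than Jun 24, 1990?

January 6, 1989

Going back 534 days from June 24, 1990.
Going back 24 days from June 24, 1990 reaches the end of the previous month; 534 − 24 = 510 left.
May 1990 has 31 days: 510 − 31 = 479 left.
April 1990 has 30 days: 479 − 30 = 449 left.
March 1990 has 31 days: 449 − 31 = 418 left.
February 1990 has 28 days (1990 is not a leap year): 418 − 28 = 390 left.
January 1990 has 31 days: 390 − 31 = 359 left.
December 1989 has 31 days: 359 − 31 = 328 left.
November 1989 has 30 days: 328 − 30 = 298 left.
October 1989 has 31 days: 298 − 31 = 267 left.
September 1989 has 30 days: 267 − 30 = 237 left.
August 1989 has 31 days: 237 − 31 = 206 left.
July 1989 has 31 days: 206 − 31 = 175 left.
June 1989 has 30 days: 175 − 30 = 145 left.
May 1989 has 31 days: 145 − 31 = 114 left.
April 1989 has 30 days: 114 − 30 = 84 left.
March 1989 has 31 days: 84 − 31 = 53 left.
February 1989 has 28 days (1989 is not a leap year): 53 − 28 = 25 left.
January 1989 has 31 days; 31 − 25 = 6 → January 6, 1989.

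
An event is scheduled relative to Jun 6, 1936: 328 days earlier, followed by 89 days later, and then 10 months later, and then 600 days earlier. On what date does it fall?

December 20, 1934

Counting back 328 days from June 6, 1936:
Going back 6 days from June 6, 1936 reaches the end of the previous month; 328 − 6 = 322 left.
May 1936 has 31 days: 322 − 31 = 291 left.
April 1936 has 30 days: 291 − 30 = 261 left.
March 1936 has 31 days: 261 − 31 = 230 left.
February 1936 has 29 days (1936 is a leap year): 230 − 29 = 201 left.
January 1936 has 31 days: 201 − 31 = 170 left.
December 1935 has 31 days: 170 − 31 = 139 left.
November 1935 has 30 days: 139 − 30 = 109 left.
October 1935 has 31 days: 109 − 31 = 78 left.
September 1935 has 30 days: 78 − 30 = 48 left.
August 1935 has 31 days: 48 − 31 = 17 left.
July 1935 has 31 days; 31 − 17 = 14 → July 14, 1935.
Counting forward 89 days from July 14, 1935:
July has 31 days, so 31 − 14 = 17 days remain after July 14, 1935; 89 − 17 = 72 left.
August 1935 has 31 days: 72 − 31 = 41 left.
September 1935 has 30 days: 41 − 30 = 11 left.
11 days into October 1935 → October 11, 1935.
Adding 10 months from October 11, 1935:
month 10 + 10 = 20, which is month 8 of year 1936 → August 1936.
Day 11 is valid in August, giving August 11, 1936.
Subtracting 600 days from August 11, 1936:
Going back 11 days from August 11, 1936 reaches the end of the previous month; 600 − 11 = 589 left.
July 1936 has 31 days: 589 − 31 = 558 left.
June 1936 has 30 days: 558 − 30 = 528 left.
May 1936 has 31 days: 528 − 31 = 497 left.
April 1936 has 30 days: 497 − 30 = 467 left.
March 1936 has 31 days: 467 − 31 = 436 left.
February 1936 has 29 days (1936 is a leap year): 436 − 29 = 407 left.
January 1936 has 31 days: 407 − 31 = 376 left.
December 1935 has 31 days: 376 − 31 = 345 left.
November 1935 has 30 days: 345 − 30 = 315 left.
October 1935 has 31 days: 315 − 31 = 284 left.
September 1935 has 30 days: 284 − 30 = 254 left.
August 1935 has 31 days: 254 − 31 = 223 left.
July 1935 has 31 days: 223 − 31 = 192 left.
June 1935 has 30 days: 192 − 30 = 162 left.
May 1935 has 31 days: 162 − 31 = 131 left.
April 1935 has 30 days: 131 − 30 = 101 left.
March 1935 has 31 days: 101 − 31 = 70 left.
February 1935 has 28 days (1935 is not a leap year): 70 − 28 = 42 left.
January 1935 has 31 days: 42 − 31 = 11 left.
December 1934 has 31 days; 31 − 11 = 20 → December 20, 1934.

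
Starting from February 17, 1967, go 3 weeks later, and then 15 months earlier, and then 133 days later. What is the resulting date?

Advancing 3 weeks (= 21 days) from February 17, 1967:
February has 28 days, so 28 − 17 = 11 days remain after February 17, 1967; 21 − 11 = 10 left.
10 days into March 1967 → March 10, 1967.
Subtracting 15 months from March 10, 1967:
month 3 − 15 = -12, which is month 12 of year 1965 → December 1965.
Day 10 is valid in December, giving December 10, 1965.
Adding 133 days from December 10, 1965:
December has 31 days, so 31 − 10 = 21 days remain after December 10, 1965; 133 − 21 = 112 left.
January 1966 has 31 days: 112 − 31 = 81 left.
February 1966 has 28 days (1966 is not a leap year): 81 − 28 = 53 left.
March 1966 has 31 days: 53 − 31 = 22 left.
22 days into April 1966 → April 22, 1966.

April 22, 1966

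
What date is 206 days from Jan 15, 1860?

Counting forward 206 days from January 15, 1860.
January has 31 days, so 31 − 15 = 16 days remain after January 15, 1860; 206 − 16 = 190 left.
February 1860 has 29 days (1860 is a leap year): 190 − 29 = 161 left.
March 1860 has 31 days: 161 − 31 = 130 left.
April 1860 has 30 days: 130 − 30 = 100 left.
May 1860 has 31 days: 100 − 31 = 69 left.
June 1860 has 30 days: 69 − 30 = 39 left.
July 1860 has 31 days: 39 − 31 = 8 left.
8 days into August 1860 → August 8, 1860.

August 8, 1860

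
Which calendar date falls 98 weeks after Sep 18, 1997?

August 5, 1999

Adding 98 weeks = 686 days from September 18, 1997.
September has 30 days, so 30 − 18 = 12 days remain after September 18, 1997; 686 − 12 = 674 left.
October 1997 has 31 days: 674 − 31 = 643 left.
November 1997 has 30 days: 643 − 30 = 613 left.
December 1997 has 31 days: 613 − 31 = 582 left.
January 1998 has 31 days: 582 − 31 = 551 left.
February 1998 has 28 days (1998 is not a leap year): 551 − 28 = 523 left.
March 1998 has 31 days: 523 − 31 = 492 left.
April 1998 has 30 days: 492 − 30 = 462 left.
May 1998 has 31 days: 462 − 31 = 431 left.
June 1998 has 30 days: 431 − 30 = 401 left.
July 1998 has 31 days: 401 − 31 = 370 left.
August 1998 has 31 days: 370 − 31 = 339 left.
September 1998 has 30 days: 339 − 30 = 309 left.
October 1998 has 31 days: 309 − 31 = 278 left.
November 1998 has 30 days: 278 − 30 = 248 left.
December 1998 has 31 days: 248 − 31 = 217 left.
January 1999 has 31 days: 217 − 31 = 186 left.
February 1999 has 28 days (1999 is not a leap year): 186 − 28 = 158 left.
March 1999 has 31 days: 158 − 31 = 127 left.
April 1999 has 30 days: 127 − 30 = 97 left.
May 1999 has 31 days: 97 − 31 = 66 left.
June 1999 has 30 days: 66 − 30 = 36 left.
July 1999 has 31 days: 36 − 31 = 5 left.
5 days into August 1999 → August 5, 1999.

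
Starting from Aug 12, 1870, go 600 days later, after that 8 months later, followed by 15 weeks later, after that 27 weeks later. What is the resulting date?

Advancing 600 days from August 12, 1870:
August has 31 days, so 31 − 12 = 19 days remain after August 12, 1870; 600 − 19 = 581 left.
September 1870 has 30 days: 581 − 30 = 551 left.
October 1870 has 31 days: 551 − 31 = 520 left.
November 1870 has 30 days: 520 − 30 = 490 left.
December 1870 has 31 days: 490 − 31 = 459 left.
January 1871 has 31 days: 459 − 31 = 428 left.
February 1871 has 28 days (1871 is not a leap year): 428 − 28 = 400 left.
March 1871 has 31 days: 400 − 31 = 369 left.
April 1871 has 30 days: 369 − 30 = 339 left.
May 1871 has 31 days: 339 − 31 = 308 left.
June 1871 has 30 days: 308 − 30 = 278 left.
July 1871 has 31 days: 278 − 31 = 247 left.
August 1871 has 31 days: 247 − 31 = 216 left.
September 1871 has 30 days: 216 − 30 = 186 left.
October 1871 has 31 days: 186 − 31 = 155 left.
November 1871 has 30 days: 155 − 30 = 125 left.
December 1871 has 31 days: 125 − 31 = 94 left.
January 1872 has 31 days: 94 − 31 = 63 left.
February 1872 has 29 days (1872 is a leap year): 63 − 29 = 34 left.
March 1872 has 31 days: 34 − 31 = 3 left.
3 days into April 1872 → April 3, 1872.
Adding 8 months from April 3, 1872:
month 4 + 8 = 12 → December 1872.
Day 3 is valid in December, giving December 3, 1872.
Counting forward 15 weeks (= 105 days) from December 3, 1872:
December has 31 days, so 31 − 3 = 28 days remain after December 3, 1872; 105 − 28 = 77 left.
January 1873 has 31 days: 77 − 31 = 46 left.
February 1873 has 28 days (1873 is not a leap year): 46 − 28 = 18 left.
18 days into March 1873 → March 18, 1873.
Advancing 27 weeks (= 189 days) from March 18, 1873:
March has 31 days, so 31 − 18 = 13 days remain after March 18, 1873; 189 − 13 = 176 left.
April 1873 has 30 days: 176 − 30 = 146 left.
May 1873 has 31 days: 146 − 31 = 115 left.
June 1873 has 30 days: 115 − 30 = 85 left.
July 1873 has 31 days: 85 − 31 = 54 left.
August 1873 has 31 days: 54 − 31 = 23 left.
23 days into September 1873 → September 23, 1873.

September 23, 1873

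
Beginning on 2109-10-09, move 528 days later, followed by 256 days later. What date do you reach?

December 2, 2111

Adding 528 days from October 9, 2109:
October has 31 days, so 31 − 9 = 22 days remain after October 9, 2109; 528 − 22 = 506 left.
November 2109 has 30 days: 506 − 30 = 476 left.
December 2109 has 31 days: 476 − 31 = 445 left.
January 2110 has 31 days: 445 − 31 = 414 left.
February 2110 has 28 days (2110 is not a leap year): 414 − 28 = 386 left.
March 2110 has 31 days: 386 − 31 = 355 left.
April 2110 has 30 days: 355 − 30 = 325 left.
May 2110 has 31 days: 325 − 31 = 294 left.
June 2110 has 30 days: 294 − 30 = 264 left.
July 2110 has 31 days: 264 − 31 = 233 left.
August 2110 has 31 days: 233 − 31 = 202 left.
September 2110 has 30 days: 202 − 30 = 172 left.
October 2110 has 31 days: 172 − 31 = 141 left.
November 2110 has 30 days: 141 − 30 = 111 left.
December 2110 has 31 days: 111 − 31 = 80 left.
January 2111 has 31 days: 80 − 31 = 49 left.
February 2111 has 28 days (2111 is not a leap year): 49 − 28 = 21 left.
21 days into March 2111 → March 21, 2111.
Counting forward 256 days from March 21, 2111:
March has 31 days, so 31 − 21 = 10 days remain after March 21, 2111; 256 − 10 = 246 left.
April 2111 has 30 days: 246 − 30 = 216 left.
May 2111 has 31 days: 216 − 31 = 185 left.
June 2111 has 30 days: 185 − 30 = 155 left.
July 2111 has 31 days: 155 − 31 = 124 left.
August 2111 has 31 days: 124 − 31 = 93 left.
September 2111 has 30 days: 93 − 30 = 63 left.
October 2111 has 31 days: 63 − 31 = 32 left.
November 2111 has 30 days: 32 − 30 = 2 left.
2 days into December 2111 → December 2, 2111.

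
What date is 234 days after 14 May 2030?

January 3, 2031

Adding 234 days from May 14, 2030.
May has 31 days, so 31 − 14 = 17 days remain after May 14, 2030; 234 − 17 = 217 left.
June 2030 has 30 days: 217 − 30 = 187 left.
July 2030 has 31 days: 187 − 31 = 156 left.
August 2030 has 31 days: 156 − 31 = 125 left.
September 2030 has 30 days: 125 − 30 = 95 left.
October 2030 has 31 days: 95 − 31 = 64 left.
November 2030 has 30 days: 64 − 30 = 34 left.
December 2030 has 31 days: 34 − 31 = 3 left.
3 days into January 2031 → January 3, 2031.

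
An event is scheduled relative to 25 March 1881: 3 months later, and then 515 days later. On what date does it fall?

Adding 3 months from March 25, 1881:
month 3 + 3 = 6 → June 1881.
Day 25 is valid in June, giving June 25, 1881.
Adding 515 days from June 25, 1881:
June has 30 days, so 30 − 25 = 5 days remain after June 25, 1881; 515 − 5 = 510 left.
July 1881 has 31 days: 510 − 31 = 479 left.
August 1881 has 31 days: 479 − 31 = 448 left.
September 1881 has 30 days: 448 − 30 = 418 left.
October 1881 has 31 days: 418 − 31 = 387 left.
November 1881 has 30 days: 387 − 30 = 357 left.
December 1881 has 31 days: 357 − 31 = 326 left.
January 1882 has 31 days: 326 − 31 = 295 left.
February 1882 has 28 days (1882 is not a leap year): 295 − 28 = 267 left.
March 1882 has 31 days: 267 − 31 = 236 left.
April 1882 has 30 days: 236 − 30 = 206 left.
May 1882 has 31 days: 206 − 31 = 175 left.
June 1882 has 30 days: 175 − 30 = 145 left.
July 1882 has 31 days: 145 − 31 = 114 left.
August 1882 has 31 days: 114 − 31 = 83 left.
September 1882 has 30 days: 83 − 30 = 53 left.
October 1882 has 31 days: 53 − 31 = 22 left.
22 days into November 1882 → November 22, 1882.

November 22, 1882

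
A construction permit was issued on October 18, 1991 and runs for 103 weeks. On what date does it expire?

October 8, 1993

Counting forward 103 weeks = 721 days from October 18, 1991.
October has 31 days, so 31 − 18 = 13 days remain after October 18, 1991; 721 − 13 = 708 left.
November 1991 has 30 days: 708 − 30 = 678 left.
December 1991 has 31 days: 678 − 31 = 647 left.
January 1992 has 31 days: 647 − 31 = 616 left.
February 1992 has 29 days (1992 is a leap year): 616 − 29 = 587 left.
March 1992 has 31 days: 587 − 31 = 556 left.
April 1992 has 30 days: 556 − 30 = 526 left.
May 1992 has 31 days: 526 − 31 = 495 left.
June 1992 has 30 days: 495 − 30 = 465 left.
July 1992 has 31 days: 465 − 31 = 434 left.
August 1992 has 31 days: 434 − 31 = 403 left.
September 1992 has 30 days: 403 − 30 = 373 left.
October 1992 has 31 days: 373 − 31 = 342 left.
November 1992 has 30 days: 342 − 30 = 312 left.
December 1992 has 31 days: 312 − 31 = 281 left.
January 1993 has 31 days: 281 − 31 = 250 left.
February 1993 has 28 days (1993 is not a leap year): 250 − 28 = 222 left.
March 1993 has 31 days: 222 − 31 = 191 left.
April 1993 has 30 days: 191 − 30 = 161 left.
May 1993 has 31 days: 161 − 31 = 130 left.
June 1993 has 30 days: 130 − 30 = 100 left.
July 1993 has 31 days: 100 − 31 = 69 left.
August 1993 has 31 days: 69 − 31 = 38 left.
September 1993 has 30 days: 38 − 30 = 8 left.
8 days into October 1993 → October 8, 1993.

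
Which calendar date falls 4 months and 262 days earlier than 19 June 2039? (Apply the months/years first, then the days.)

Going back 4 months and 262 days from June 19, 2039: first the month/year part, then the days.
month 6 − 4 = 2 → February 2039.
Day 19 is valid in February, giving February 19, 2039.
Now subtract 262 days from February 19, 2039.
Going back 19 days from February 19, 2039 reaches the end of the previous month; 262 − 19 = 243 left.
January 2039 has 31 days: 243 − 31 = 212 left.
December 2038 has 31 days: 212 − 31 = 181 left.
November 2038 has 30 days: 181 − 30 = 151 left.
October 2038 has 31 days: 151 − 31 = 120 left.
September 2038 has 30 days: 120 − 30 = 90 left.
August 2038 has 31 days: 90 − 31 = 59 left.
July 2038 has 31 days: 59 − 31 = 28 left.
June 2038 has 30 days; 30 − 28 = 2 → June 2, 2038.

June 2, 2038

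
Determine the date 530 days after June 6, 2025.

Advancing 530 days from June 6, 2025.
June has 30 days, so 30 − 6 = 24 days remain after June 6, 2025; 530 − 24 = 506 left.
July 2025 has 31 days: 506 − 31 = 475 left.
August 2025 has 31 days: 475 − 31 = 444 left.
September 2025 has 30 days: 444 − 30 = 414 left.
October 2025 has 31 days: 414 − 31 = 383 left.
November 2025 has 30 days: 383 − 30 = 353 left.
December 2025 has 31 days: 353 − 31 = 322 left.
January 2026 has 31 days: 322 − 31 = 291 left.
February 2026 has 28 days (2026 is not a leap year): 291 − 28 = 263 left.
March 2026 has 31 days: 263 − 31 = 232 left.
April 2026 has 30 days: 232 − 30 = 202 left.
May 2026 has 31 days: 202 − 31 = 171 left.
June 2026 has 30 days: 171 − 30 = 141 left.
July 2026 has 31 days: 141 − 31 = 110 left.
August 2026 has 31 days: 110 − 31 = 79 left.
September 2026 has 30 days: 79 − 30 = 49 left.
October 2026 has 31 days: 49 − 31 = 18 left.
18 days into November 2026 → November 18, 2026.

November 18, 2026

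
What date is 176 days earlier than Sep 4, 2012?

Going back 176 days from September 4, 2012.
Going back 4 days from September 4, 2012 reaches the end of the previous month; 176 − 4 = 172 left.
August 2012 has 31 days: 172 − 31 = 141 left.
July 2012 has 31 days: 141 − 31 = 110 left.
June 2012 has 30 days: 110 − 30 = 80 left.
May 2012 has 31 days: 80 − 31 = 49 left.
April 2012 has 30 days: 49 − 30 = 19 left.
March 2012 has 31 days; 31 − 19 = 12 → March 12, 2012.

March 12, 2012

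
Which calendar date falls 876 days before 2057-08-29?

April 6, 2055

Counting back 876 days from August 29, 2057.
Going back 29 days from August 29, 2057 reaches the end of the previous month; 876 − 29 = 847 left.
July 2057 has 31 days: 847 − 31 = 816 left.
June 2057 has 30 days: 816 − 30 = 786 left.
May 2057 has 31 days: 786 − 31 = 755 left.
April 2057 has 30 days: 755 − 30 = 725 left.
March 2057 has 31 days: 725 − 31 = 694 left.
February 2057 has 28 days (2057 is not a leap year): 694 − 28 = 666 left.
January 2057 has 31 days: 666 − 31 = 635 left.
December 2056 has 31 days: 635 − 31 = 604 left.
November 2056 has 30 days: 604 − 30 = 574 left.
October 2056 has 31 days: 574 − 31 = 543 left.
September 2056 has 30 days: 543 − 30 = 513 left.
August 2056 has 31 days: 513 − 31 = 482 left.
July 2056 has 31 days: 482 − 31 = 451 left.
June 2056 has 30 days: 451 − 30 = 421 left.
May 2056 has 31 days: 421 − 31 = 390 left.
April 2056 has 30 days: 390 − 30 = 360 left.
March 2056 has 31 days: 360 − 31 = 329 left.
February 2056 has 29 days (2056 is a leap year): 329 − 29 = 300 left.
January 2056 has 31 days: 300 − 31 = 269 left.
December 2055 has 31 days: 269 − 31 = 238 left.
November 2055 has 30 days: 238 − 30 = 208 left.
October 2055 has 31 days: 208 − 31 = 177 left.
September 2055 has 30 days: 177 − 30 = 147 left.
August 2055 has 31 days: 147 − 31 = 116 left.
July 2055 has 31 days: 116 − 31 = 85 left.
June 2055 has 30 days: 85 − 30 = 55 left.
May 2055 has 31 days: 55 − 31 = 24 left.
April 2055 has 30 days; 30 − 24 = 6 → April 6, 2055.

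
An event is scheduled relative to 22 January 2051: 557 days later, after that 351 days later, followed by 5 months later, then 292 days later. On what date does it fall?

Counting forward 557 days from January 22, 2051:
January has 31 days, so 31 − 22 = 9 days remain after January 22, 2051; 557 − 9 = 548 left.
February 2051 has 28 days (2051 is not a leap year): 548 − 28 = 520 left.
March 2051 has 31 days: 520 − 31 = 489 left.
April 2051 has 30 days: 489 − 30 = 459 left.
May 2051 has 31 days: 459 − 31 = 428 left.
June 2051 has 30 days: 428 − 30 = 398 left.
July 2051 has 31 days: 398 − 31 = 367 left.
August 2051 has 31 days: 367 − 31 = 336 left.
September 2051 has 30 days: 336 − 30 = 306 left.
October 2051 has 31 days: 306 − 31 = 275 left.
November 2051 has 30 days: 275 − 30 = 245 left.
December 2051 has 31 days: 245 − 31 = 214 left.
January 2052 has 31 days: 214 − 31 = 183 left.
February 2052 has 29 days (2052 is a leap year): 183 − 29 = 154 left.
March 2052 has 31 days: 154 − 31 = 123 left.
April 2052 has 30 days: 123 − 30 = 93 left.
May 2052 has 31 days: 93 − 31 = 62 left.
June 2052 has 30 days: 62 − 30 = 32 left.
July 2052 has 31 days: 32 − 31 = 1 left.
1 day into August 2052 → August 1, 2052.
Adding 351 days from August 1, 2052:
August has 31 days, so 31 − 1 = 30 days remain after August 1, 2052; 351 − 30 = 321 left.
September 2052 has 30 days: 321 − 30 = 291 left.
October 2052 has 31 days: 291 − 31 = 260 left.
November 2052 has 30 days: 260 − 30 = 230 left.
December 2052 has 31 days: 230 − 31 = 199 left.
January 2053 has 31 days: 199 − 31 = 168 left.
February 2053 has 28 days (2053 is not a leap year): 168 − 28 = 140 left.
March 2053 has 31 days: 140 − 31 = 109 left.
April 2053 has 30 days: 109 − 30 = 79 left.
May 2053 has 31 days: 79 − 31 = 48 left.
June 2053 has 30 days: 48 − 30 = 18 left.
18 days into July 2053 → July 18, 2053.
Advancing 5 months from July 18, 2053:
month 7 + 5 = 12 → December 2053.
Day 18 is valid in December, giving December 18, 2053.
Counting forward 292 days from December 18, 2053:
December has 31 days, so 31 − 18 = 13 days remain after December 18, 2053; 292 − 13 = 279 left.
January 2054 has 31 days: 279 − 31 = 248 left.
February 2054 has 28 days (2054 is not a leap year): 248 − 28 = 220 left.
March 2054 has 31 days: 220 − 31 = 189 left.
April 2054 has 30 days: 189 − 30 = 159 left.
May 2054 has 31 days: 159 − 31 = 128 left.
June 2054 has 30 days: 128 − 30 = 98 left.
July 2054 has 31 days: 98 − 31 = 67 left.
August 2054 has 31 days: 67 − 31 = 36 left.
September 2054 has 30 days: 36 − 30 = 6 left.
6 days into October 2054 → October 6, 2054.

October 6, 2054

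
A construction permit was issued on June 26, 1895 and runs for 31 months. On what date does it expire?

January 26, 1898

Advancing 31 months from June 26, 1895.
month 6 + 31 = 37, which is month 1 of year 1898 → January 1898.
Day 26 is valid in January, giving January 26, 1898.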